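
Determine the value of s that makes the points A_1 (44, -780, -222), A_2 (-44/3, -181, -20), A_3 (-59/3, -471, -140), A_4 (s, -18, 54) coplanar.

Coplanarity ⇔ det[A_1A_2; A_1A_3; A_1A_4] = 0.
Expanding, this is linear in s: (-13300)s + (-26600) = 0.
So s = -2.

-2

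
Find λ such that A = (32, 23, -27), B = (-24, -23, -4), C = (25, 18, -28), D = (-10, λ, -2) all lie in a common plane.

-13

The points are coplanar iff AB · (AC × AD) = 0.
Expanding, this is linear in λ: (-217)λ + (-2821) = 0.
So λ = -13.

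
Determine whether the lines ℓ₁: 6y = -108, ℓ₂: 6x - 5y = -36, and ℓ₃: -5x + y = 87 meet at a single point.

Yes

Intersecting ℓ₁ and ℓ₂: solving the 2×2 system gives (x, y) = (-21, -18).
Substitute into ℓ₃: (-5)(-21) + (1)(-18) = 87.
This equals 87, so (-21, -18) lies on all three lines and they are concurrent.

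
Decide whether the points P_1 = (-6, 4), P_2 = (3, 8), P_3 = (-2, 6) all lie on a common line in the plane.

No

P_1P_2 = (9, 4), P_1P_3 = (4, 2).
det[P_1P_2; P_1P_3] = (9)(2) − (4)(4) = 2.
The determinant is nonzero, so they are not collinear.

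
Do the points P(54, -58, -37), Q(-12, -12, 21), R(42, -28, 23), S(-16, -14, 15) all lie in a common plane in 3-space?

A normal to the plane through P, Q, R is n = PQ × PR = (1020, 3264, -1428).
The plane has equation n·X = -81396. For S: n·S = -83436.
-83436 ≠ -81396, so S is off the plane.

No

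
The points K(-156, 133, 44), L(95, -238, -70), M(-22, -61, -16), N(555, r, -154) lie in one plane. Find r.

The points are coplanar iff KL · (KM × KN) = 0.
Expanding, this is linear in r: (-216)r + (-70848) = 0.
So r = -328.

-328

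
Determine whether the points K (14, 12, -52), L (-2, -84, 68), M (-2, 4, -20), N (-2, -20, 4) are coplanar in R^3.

Yes

With K as base: KL = (-16, -96, 120), KM = (-16, -8, 32), KN = (-16, -32, 56).
KM × KN = (576, 384, 384).
KL · (KM × KN) = 0.
The scalar triple product vanishes, so the four points are coplanar.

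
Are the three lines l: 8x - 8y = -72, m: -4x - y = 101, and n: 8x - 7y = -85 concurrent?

Intersecting l and m: solving the 2×2 system gives (x, y) = (-22, -13).
Substitute into n: (8)(-22) + (-7)(-13) = -85.
This equals -85, so (-22, -13) lies on all three lines and they are concurrent.

Yes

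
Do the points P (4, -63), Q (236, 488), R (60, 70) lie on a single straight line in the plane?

Yes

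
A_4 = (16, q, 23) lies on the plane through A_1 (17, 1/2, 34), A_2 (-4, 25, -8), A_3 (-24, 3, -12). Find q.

13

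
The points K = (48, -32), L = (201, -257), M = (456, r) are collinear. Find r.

-632

The three points are collinear iff det[KL; KM] = 0.
This determinant is linear in r: (153)r + (96696) = 0, so r = -632.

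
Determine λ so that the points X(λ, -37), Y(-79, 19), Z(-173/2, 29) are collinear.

The three points are collinear iff det[XY; XZ] = 0.
This determinant is linear in λ: (-10)λ + (-370) = 0, so λ = -37.

-37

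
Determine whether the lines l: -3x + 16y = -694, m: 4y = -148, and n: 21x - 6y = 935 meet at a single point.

No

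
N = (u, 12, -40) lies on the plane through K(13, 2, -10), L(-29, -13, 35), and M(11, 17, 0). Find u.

A normal to the plane is n = KL × KM = (-825, 330, -660).
N lies in the plane iff n · KN = 0.
This gives (-825)u + (33825) = 0, so u = 41.

41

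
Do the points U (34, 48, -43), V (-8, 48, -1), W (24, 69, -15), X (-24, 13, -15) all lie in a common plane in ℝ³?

A normal to the plane through U, V, W is n = UV × UW = (-882, 756, -882).
The plane has equation n·P = 44226. For X: n·X = 44226.
Equal, so X lies in the plane and all four are coplanar.

Yes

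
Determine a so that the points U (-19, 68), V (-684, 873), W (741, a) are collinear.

Collinearity: (W − U) must be parallel to (V − U) = (-665, 805).
Cross-multiplying the components: (a − 68)·(-665) = (760)·(805).
Solving gives a = -852.

-852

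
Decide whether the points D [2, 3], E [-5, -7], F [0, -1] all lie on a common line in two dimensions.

No

DE = (-7, -10), DF = (-2, -4).
If collinear, DF would be a scalar multiple of DE. But (-7)·(-4) ≠ (-10)·(-2) (difference 8), so they are not parallel; the points are not collinear.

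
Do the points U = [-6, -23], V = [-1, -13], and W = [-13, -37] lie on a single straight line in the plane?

UV = (5, 10), UW = (-7, -14).
Checking proportionality: UW = -7/5·UV, so the vectors are parallel and the points are collinear.

Yes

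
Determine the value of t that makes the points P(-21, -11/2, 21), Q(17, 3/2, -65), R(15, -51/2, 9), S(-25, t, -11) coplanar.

Normal to plane PQR: n = (-1804, -2640, -1012); plane equation n·X = 31152.
Requiring n·S = 31152: (-2640)t + (56232) = 31152.
So t = 19/2.

19/2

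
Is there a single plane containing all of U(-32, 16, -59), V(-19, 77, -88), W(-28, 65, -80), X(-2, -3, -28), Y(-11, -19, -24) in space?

The plane through U, V, W has normal n = UV × UW = (140, 157, 393) and equation n·P = -25155.
Checking the remaining points: n·X = -11755, n·Y = -13955.
Since n·X = -11755 ≠ -25155, X is off the plane and the points are not all coplanar.

No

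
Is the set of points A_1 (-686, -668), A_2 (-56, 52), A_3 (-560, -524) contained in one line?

A_1A_2 = (630, 720), A_1A_3 = (126, 144).
Twice the signed area of △A_1A_2A_3 is (630)(144) − (720)(126) = 0.
The triangle is degenerate (zero area), so the points are collinear.

Yes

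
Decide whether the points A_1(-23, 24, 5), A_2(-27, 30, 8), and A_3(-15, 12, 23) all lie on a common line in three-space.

No

A_1A_2 = (-4, 6, 3), A_1A_3 = (8, -12, 18).
A_1A_2 × A_1A_3 = (144, 96, 0).
The cross product is nonzero, so the points do not lie on one line.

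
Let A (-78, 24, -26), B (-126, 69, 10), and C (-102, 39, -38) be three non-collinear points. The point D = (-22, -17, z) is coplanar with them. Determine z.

-22

Coplanarity requires AB · (AC × AD) = 0.
AB = (-48, 45, 36), AC = (-24, 15, -12); the triple product is linear in z with coefficient 360 and constant term 7920.
Setting it to zero: z = -22.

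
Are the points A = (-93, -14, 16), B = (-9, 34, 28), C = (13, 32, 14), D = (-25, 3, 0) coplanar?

Yes

With A as base: AB = (84, 48, 12), AC = (106, 46, -2), AD = (68, 17, -16).
AC × AD = (-702, 1560, -1326).
AB · (AC × AD) = 0.
The scalar triple product vanishes, so the four points are coplanar.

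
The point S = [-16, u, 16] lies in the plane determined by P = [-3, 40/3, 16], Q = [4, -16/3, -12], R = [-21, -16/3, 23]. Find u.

-16/3

Coplanarity requires PQ · (PR × PS) = 0.
PQ = (7, -56/3, -28), PR = (-18, -56/3, 7); the triple product is linear in u with coefficient 455 and constant term 7280/3.
Setting it to zero: u = -16/3.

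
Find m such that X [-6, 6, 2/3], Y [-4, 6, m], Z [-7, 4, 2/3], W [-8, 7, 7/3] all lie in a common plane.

-2/3

Normal to plane XZW: n = (-10/3, 5/3, -5); plane equation n·P = 80/3.
Requiring n·Y = 80/3: (-5)m + (70/3) = 80/3.
So m = -2/3.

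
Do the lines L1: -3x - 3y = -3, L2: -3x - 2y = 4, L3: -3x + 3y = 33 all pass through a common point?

No

The three lines meet at one point iff the augmented coefficient matrix [aᵢ bᵢ cᵢ] has rank < 3, i.e. its determinant vanishes.
Here the determinant is 18.
Nonzero, so no common point exists.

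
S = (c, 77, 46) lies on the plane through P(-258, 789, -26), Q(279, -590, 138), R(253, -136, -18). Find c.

38

A normal to the plane is n = PQ × PR = (140668, 79508, 207944).
S lies in the plane iff n · PS = 0.
This gives (140668)c + (-5345384) = 0, so c = 38.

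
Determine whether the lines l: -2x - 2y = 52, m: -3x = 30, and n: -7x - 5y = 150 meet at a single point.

Yes

Intersecting l and m: solving the 2×2 system gives (x, y) = (-10, -16).
Substitute into n: (-7)(-10) + (-5)(-16) = 150.
This equals 150, so (-10, -16) lies on all three lines and they are concurrent.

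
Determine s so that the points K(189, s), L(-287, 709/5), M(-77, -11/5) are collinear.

Collinearity: (K − L) must be parallel to (M − L) = (210, -144).
Cross-multiplying the components: (s − 709/5)·(210) = (476)·(-144).
Solving gives s = -923/5.

-923/5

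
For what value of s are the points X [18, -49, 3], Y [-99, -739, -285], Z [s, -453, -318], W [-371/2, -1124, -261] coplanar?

Coplanarity ⇔ det[XY; XZ; XW] = 0.
Expanding, this is linear in s: (127440)s + (4205520) = 0.
So s = -33.

-33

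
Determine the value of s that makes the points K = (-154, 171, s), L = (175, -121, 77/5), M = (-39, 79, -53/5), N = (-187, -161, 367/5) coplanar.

The points are coplanar iff KL · (KM × KN) = 0.
Expanding, this is linear in s: (-80960)s + (-1651584) = 0.
So s = -102/5.

-102/5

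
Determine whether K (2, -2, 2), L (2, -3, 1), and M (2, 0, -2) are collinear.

No

KL = (0, -1, -1), KM = (0, 2, -4).
Comparing components 2 and 3: (-1)(-4) − (-1)(2) = 6 ≠ 0, so KL and KM are not parallel and the points are not collinear.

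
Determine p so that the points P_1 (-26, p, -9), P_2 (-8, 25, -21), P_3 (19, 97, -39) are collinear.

Collinearity requires P_1P_2 × P_1P_3 = 0; each component is linear in p.
The x-component gives (18)p + (414) = 0, so p = -23.
The remaining components then also vanish.

-23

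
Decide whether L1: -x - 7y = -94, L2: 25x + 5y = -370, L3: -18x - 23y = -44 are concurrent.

Intersecting L1 and L2: solving the 2×2 system gives (x, y) = (-18, 16).
Substitute into L3: (-18)(-18) + (-23)(16) = -44.
This equals -44, so (-18, 16) lies on all three lines and they are concurrent.

Yes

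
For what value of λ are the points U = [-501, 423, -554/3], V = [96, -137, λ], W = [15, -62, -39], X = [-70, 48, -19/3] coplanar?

Normal to plane UWX: n = (-95600/3, -87713/3, 15535); plane equation n·P = 2186611/3.
Requiring n·V = 2186611/3: (15535)λ + (2839081/3) = 2186611/3.
So λ = -14.

-14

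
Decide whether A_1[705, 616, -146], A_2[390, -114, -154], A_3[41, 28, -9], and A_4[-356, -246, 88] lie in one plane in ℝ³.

A normal to the plane through A_1, A_2, A_3 is n = A_1A_2 × A_1A_3 = (-104714, 48467, -299500).
The plane has equation n·P = -240698. For A_4: n·A_4 = -1000698.
-1000698 ≠ -240698, so A_4 is off the plane.

No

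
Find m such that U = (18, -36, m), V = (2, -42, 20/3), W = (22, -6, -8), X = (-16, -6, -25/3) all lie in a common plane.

13/3

Coplanarity ⇔ det[UV; UW; UX] = 0.
Expanding, this is linear in m: (-1368)m + (5928) = 0.
So m = 13/3.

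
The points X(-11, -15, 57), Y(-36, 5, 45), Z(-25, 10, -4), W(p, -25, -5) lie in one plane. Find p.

Normal to plane XYZ: n = (-920, -1357, -345); plane equation n·P = 10810.
Requiring n·W = 10810: (-920)p + (35650) = 10810.
So p = 27.

27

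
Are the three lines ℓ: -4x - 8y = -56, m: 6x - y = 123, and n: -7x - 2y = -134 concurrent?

Intersecting ℓ and m: solving the 2×2 system gives (x, y) = (20, -3).
Substitute into n: (-7)(20) + (-2)(-3) = -134.
This equals -134, so (20, -3) lies on all three lines and they are concurrent.

Yes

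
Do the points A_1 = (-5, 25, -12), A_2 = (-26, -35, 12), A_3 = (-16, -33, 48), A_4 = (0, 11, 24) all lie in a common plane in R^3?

No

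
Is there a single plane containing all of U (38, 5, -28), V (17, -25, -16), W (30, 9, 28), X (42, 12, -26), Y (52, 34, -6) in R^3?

Yes

The plane through U, V, W has normal n = UV × UW = (-1728, 1080, -324) and equation n·P = -51192.
Checking the remaining points: n·X = -51192, n·Y = -51192.
All equal -51192, so all 5 points lie in one plane.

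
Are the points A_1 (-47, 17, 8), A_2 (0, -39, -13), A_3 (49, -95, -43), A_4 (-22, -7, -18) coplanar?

The four points are coplanar iff the 3×3 determinant with rows A_1A_2, A_1A_3, A_1A_4 is zero.
Rows: (47, -56, -21), (96, -112, -51), (25, -24, -26).
Expanding along the first row: (47)(1688) − (-56)(-1221) + (-21)(496) = 544.
Nonzero ⇒ not coplanar.

No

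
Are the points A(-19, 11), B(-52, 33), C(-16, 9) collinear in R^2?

Yes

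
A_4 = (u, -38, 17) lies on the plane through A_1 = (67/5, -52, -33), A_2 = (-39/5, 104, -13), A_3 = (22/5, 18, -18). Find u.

Coplanarity requires A_1A_2 · (A_1A_3 × A_1A_4) = 0.
A_1A_2 = (-106/5, 156, 20), A_1A_3 = (-9, 70, 15); the triple product is linear in u with coefficient 940 and constant term -14664.
Setting it to zero: u = 78/5.

78/5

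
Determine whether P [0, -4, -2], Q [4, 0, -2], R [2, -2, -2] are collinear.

Yes

PQ = (4, 4, 0), PR = (2, 2, 0).
PQ × PR = (0, 0, 0).
The cross product vanishes, so the three points are collinear.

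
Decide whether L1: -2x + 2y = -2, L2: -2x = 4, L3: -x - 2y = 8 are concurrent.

Yes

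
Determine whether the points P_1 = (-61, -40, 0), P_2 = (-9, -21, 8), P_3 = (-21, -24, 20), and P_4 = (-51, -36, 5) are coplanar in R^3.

Yes

With P_1 as base: P_1P_2 = (52, 19, 8), P_1P_3 = (40, 16, 20), P_1P_4 = (10, 4, 5).
P_1P_3 × P_1P_4 = (0, 0, 0).
P_1P_2 · (P_1P_3 × P_1P_4) = 0.
The scalar triple product vanishes, so the four points are coplanar.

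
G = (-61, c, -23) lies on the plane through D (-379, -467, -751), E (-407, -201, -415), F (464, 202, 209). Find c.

72

Coplanarity requires DE · (DF × DG) = 0.
DE = (-28, 266, 336), DF = (843, 669, 960); the triple product is linear in c with coefficient 310128 and constant term -22329216.
Setting it to zero: c = 72.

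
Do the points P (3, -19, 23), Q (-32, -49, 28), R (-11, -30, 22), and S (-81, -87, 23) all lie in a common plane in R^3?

Yes

A normal to the plane through P, Q, R is n = PQ × PR = (85, -105, -35).
The plane has equation n·X = 1445. For S: n·S = 1445.
Equal, so S lies in the plane and all four are coplanar.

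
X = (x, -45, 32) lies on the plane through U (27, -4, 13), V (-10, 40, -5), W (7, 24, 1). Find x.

47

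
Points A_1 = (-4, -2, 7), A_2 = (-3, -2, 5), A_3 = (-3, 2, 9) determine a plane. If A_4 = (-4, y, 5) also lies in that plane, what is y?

-4

Coplanarity requires A_1A_2 · (A_1A_3 × A_1A_4) = 0.
A_1A_2 = (1, 0, -2), A_1A_3 = (1, 4, 2); the triple product is linear in y with coefficient -4 and constant term -16.
Setting it to zero: y = -4.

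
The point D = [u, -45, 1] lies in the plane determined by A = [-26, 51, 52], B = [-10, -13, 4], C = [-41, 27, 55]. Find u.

Coplanarity requires AB · (AC × AD) = 0.
AB = (16, -64, -48), AC = (-15, -24, 3); the triple product is linear in u with coefficient -1344 and constant term -30912.
Setting it to zero: u = -23.

-23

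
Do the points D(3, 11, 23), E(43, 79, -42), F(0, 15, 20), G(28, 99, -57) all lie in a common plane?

The four points are coplanar iff the 3×3 determinant with rows DE, DF, DG is zero.
Rows: (40, 68, -65), (-3, 4, -3), (25, 88, -80).
Expanding along the first row: (40)(-56) − (68)(315) + (-65)(-364) = 0.
Zero determinant ⇒ coplanar.

Yes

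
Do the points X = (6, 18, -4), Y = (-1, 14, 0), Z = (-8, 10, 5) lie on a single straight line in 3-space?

No

XY = (-7, -4, 4), XZ = (-14, -8, 9).
XY × XZ = (-4, 7, 0).
The cross product is nonzero, so the points do not lie on one line.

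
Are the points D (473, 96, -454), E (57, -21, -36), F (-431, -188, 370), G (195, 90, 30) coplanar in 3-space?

Yes

With D as base: DE = (-416, -117, 418), DF = (-904, -284, 824), DG = (-278, -6, 484).
DF × DG = (-132512, 208464, -73528).
DE · (DF × DG) = 0.
The scalar triple product vanishes, so the four points are coplanar.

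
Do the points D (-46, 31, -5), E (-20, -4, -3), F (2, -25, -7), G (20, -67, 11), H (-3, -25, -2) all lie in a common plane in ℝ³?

No

The plane through D, E, F has normal n = DE × DF = (182, 148, 224) and equation n·P = -4904.
Checking the remaining points: n·G = -3812, n·H = -4694.
Since n·G = -3812 ≠ -4904, G is off the plane and the points are not all coplanar.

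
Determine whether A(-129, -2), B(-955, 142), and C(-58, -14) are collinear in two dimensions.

AB = (-826, 144), AC = (71, -12).
Twice the signed area of △ABC is (-826)(-12) − (144)(71) = -312.
The area is nonzero, so the three points are not collinear.

No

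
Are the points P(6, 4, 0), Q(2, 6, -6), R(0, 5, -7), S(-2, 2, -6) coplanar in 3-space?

A normal to the plane through P, Q, R is n = PQ × PR = (-8, 8, 8).
The plane has equation n·X = -16. For S: n·S = -16.
Equal, so S lies in the plane and all four are coplanar.

Yes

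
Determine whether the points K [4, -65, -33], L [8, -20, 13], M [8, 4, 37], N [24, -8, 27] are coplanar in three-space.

No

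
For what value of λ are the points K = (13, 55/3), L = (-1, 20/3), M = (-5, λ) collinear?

The three points are collinear iff det[KL; KM] = 0.
This determinant is linear in λ: (-14)λ + (140/3) = 0, so λ = 10/3.

10/3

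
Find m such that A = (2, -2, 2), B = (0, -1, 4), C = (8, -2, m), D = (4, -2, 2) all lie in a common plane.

2

Normal to plane ABD: n = (0, 4, -2); plane equation n·P = -12.
Requiring n·C = -12: (-2)m + (-8) = -12.
So m = 2.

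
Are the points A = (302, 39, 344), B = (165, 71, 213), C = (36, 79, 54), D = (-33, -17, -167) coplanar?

No

With A as base: AB = (-137, 32, -131), AC = (-266, 40, -290), AD = (-335, -56, -511).
AC × AD = (-36680, -38776, 28296).
AB · (AC × AD) = 77552.
Since 77552 ≠ 0, the four points are not coplanar.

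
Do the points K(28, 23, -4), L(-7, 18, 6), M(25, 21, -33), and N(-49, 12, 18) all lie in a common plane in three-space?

A normal to the plane through K, L, M is n = KL × KM = (165, -1045, 55).
The plane has equation n·P = -19635. For N: n·N = -19635.
Equal, so N lies in the plane and all four are coplanar.

Yes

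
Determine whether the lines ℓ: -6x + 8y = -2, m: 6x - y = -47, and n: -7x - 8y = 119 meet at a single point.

Yes

Intersecting ℓ and m: solving the 2×2 system gives (x, y) = (-9, -7).
Substitute into n: (-7)(-9) + (-8)(-7) = 119.
This equals 119, so (-9, -7) lies on all three lines and they are concurrent.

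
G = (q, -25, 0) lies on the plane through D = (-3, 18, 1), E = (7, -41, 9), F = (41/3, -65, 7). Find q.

23/3

Coplanarity requires DE · (DF × DG) = 0.
DE = (10, -59, 8), DF = (50/3, -83, 6); the triple product is linear in q with coefficient 310 and constant term -7130/3.
Setting it to zero: q = 23/3.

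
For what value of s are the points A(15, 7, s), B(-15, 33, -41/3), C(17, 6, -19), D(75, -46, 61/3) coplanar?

-23/3

The points are coplanar iff AB · (AC × AD) = 0.
Expanding, this is linear in s: (98)s + (2254/3) = 0.
So s = -23/3.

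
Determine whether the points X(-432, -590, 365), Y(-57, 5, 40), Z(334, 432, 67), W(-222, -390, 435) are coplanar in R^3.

Yes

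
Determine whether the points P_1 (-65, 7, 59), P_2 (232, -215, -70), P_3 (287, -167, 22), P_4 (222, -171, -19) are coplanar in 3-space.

No

With P_1 as base: P_1P_2 = (297, -222, -129), P_1P_3 = (352, -174, -37), P_1P_4 = (287, -178, -78).
P_1P_3 × P_1P_4 = (6986, 16837, -12718).
P_1P_2 · (P_1P_3 × P_1P_4) = -22350.
Since -22350 ≠ 0, the four points are not coplanar.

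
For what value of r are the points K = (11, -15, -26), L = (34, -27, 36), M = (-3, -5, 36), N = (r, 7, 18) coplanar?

-24

The points are coplanar iff KL · (KM × KN) = 0.
Expanding, this is linear in r: (-1364)r + (-32736) = 0.
So r = -24.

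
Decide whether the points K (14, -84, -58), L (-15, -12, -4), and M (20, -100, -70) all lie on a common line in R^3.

No

KL = (-29, 72, 54), KM = (6, -16, -12).
Comparing components 3 and 1: (54)(6) − (-29)(-12) = -24 ≠ 0, so KL and KM are not parallel and the points are not collinear.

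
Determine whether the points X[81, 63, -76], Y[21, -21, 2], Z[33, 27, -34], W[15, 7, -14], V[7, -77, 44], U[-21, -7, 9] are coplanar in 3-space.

Yes

The plane through X, Y, Z has normal n = XY × XZ = (-720, -1224, -1872) and equation n·P = 6840.
Checking the remaining points: n·W = 6840, n·V = 6840, n·U = 6840.
All equal 6840, so all 6 points lie in one plane.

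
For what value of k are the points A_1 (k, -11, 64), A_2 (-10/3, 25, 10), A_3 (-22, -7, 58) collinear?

-73/3

Collinearity requires A_1A_2 × A_1A_3 = 0; each component is linear in k.
The y-component gives (48)k + (1168) = 0, so k = -73/3.
The remaining components then also vanish.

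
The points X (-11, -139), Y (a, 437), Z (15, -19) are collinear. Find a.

569/5

The three points are collinear iff det[XY; XZ] = 0.
This determinant is linear in a: (120)a + (-13656) = 0, so a = 569/5.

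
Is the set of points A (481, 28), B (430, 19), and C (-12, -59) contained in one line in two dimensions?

Yes

AB = (-51, -9), AC = (-493, -87).
Twice the signed area of △ABC is (-51)(-87) − (-9)(-493) = 0.
The triangle is degenerate (zero area), so the points are collinear.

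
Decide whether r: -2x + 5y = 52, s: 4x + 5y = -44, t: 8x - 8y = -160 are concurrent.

Yes

The three lines meet at one point iff the augmented coefficient matrix [aᵢ bᵢ cᵢ] has rank < 3, i.e. its determinant vanishes.
Here the determinant is 0.
It vanishes, so the lines are concurrent at (-16, 4).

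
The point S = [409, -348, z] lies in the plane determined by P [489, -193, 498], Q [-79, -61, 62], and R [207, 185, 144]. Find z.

A normal to the plane is n = PQ × PR = (118080, -78120, -177480).
S lies in the plane iff n · PS = 0.
This gives (-177480)z + (91047240) = 0, so z = 513.

513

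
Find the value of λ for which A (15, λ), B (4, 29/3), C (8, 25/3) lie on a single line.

The three points are collinear iff det[AB; AC] = 0.
This determinant is linear in λ: (4)λ + (-24) = 0, so λ = 6.

6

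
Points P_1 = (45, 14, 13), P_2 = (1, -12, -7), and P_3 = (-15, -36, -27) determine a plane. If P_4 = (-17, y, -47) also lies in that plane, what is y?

Coplanarity requires P_1P_2 · (P_1P_3 × P_1P_4) = 0.
P_1P_2 = (-44, -26, -20), P_1P_3 = (-60, -50, -40); the triple product is linear in y with coefficient -560 and constant term -33040.
Setting it to zero: y = -59.

-59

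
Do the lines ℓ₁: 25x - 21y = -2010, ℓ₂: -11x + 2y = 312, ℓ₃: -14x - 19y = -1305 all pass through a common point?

No

Intersecting ℓ₁ and ℓ₂: solving the 2×2 system gives (x, y) = (-2532/181, 14310/181).
Substitute into ℓ₃: (-14)(-2532/181) + (-19)(14310/181) = -236442/181.
But ℓ₃ requires -1305 ≠ -236442/181, so the three lines have no common point.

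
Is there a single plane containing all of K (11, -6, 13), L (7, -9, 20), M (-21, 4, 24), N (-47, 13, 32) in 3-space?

No

The four points are coplanar iff the 3×3 determinant with rows KL, KM, KN is zero.
Rows: (-4, -3, 7), (-32, 10, 11), (-58, 19, 19).
Expanding along the first row: (-4)(-19) − (-3)(30) + (7)(-28) = -30.
Nonzero ⇒ not coplanar.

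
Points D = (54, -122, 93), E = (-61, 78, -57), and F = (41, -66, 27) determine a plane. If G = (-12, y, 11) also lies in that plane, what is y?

-10

A normal to the plane is n = DE × DF = (-4800, -5640, -3840).
G lies in the plane iff n · DG = 0.
This gives (-5640)y + (-56400) = 0, so y = -10.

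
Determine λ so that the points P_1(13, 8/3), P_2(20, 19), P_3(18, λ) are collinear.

43/3

Collinearity: (P_3 − P_1) must be parallel to (P_2 − P_1) = (7, 49/3).
Cross-multiplying the components: (λ − 8/3)·(7) = (5)·(49/3).
Solving gives λ = 43/3.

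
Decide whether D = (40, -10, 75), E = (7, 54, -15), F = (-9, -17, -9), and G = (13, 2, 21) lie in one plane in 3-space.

Yes

A normal to the plane through D, E, F is n = DE × DF = (-6006, 1638, 3367).
The plane has equation n·P = -4095. For G: n·G = -4095.
Equal, so G lies in the plane and all four are coplanar.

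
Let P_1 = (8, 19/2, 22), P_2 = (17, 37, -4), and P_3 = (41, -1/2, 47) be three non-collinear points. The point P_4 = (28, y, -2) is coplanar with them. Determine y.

The plane through P_1, P_2, P_3 has equation (855/2)x − 1083y − (1995/2)z = -57627/2.
Substituting P_4: (-1083)y + (13965) = -57627/2, so y = 79/2.

79/2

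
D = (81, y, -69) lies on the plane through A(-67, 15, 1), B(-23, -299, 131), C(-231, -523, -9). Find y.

A normal to the plane is n = AB × AC = (73080, -20880, -75168).
D lies in the plane iff n · AD = 0.
This gives (-20880)y + (16390800) = 0, so y = 785.

785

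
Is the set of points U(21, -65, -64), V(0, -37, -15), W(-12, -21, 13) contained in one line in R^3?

UV = (-21, 28, 49), UW = (-33, 44, 77).
Each component of UW is 11/7 times the corresponding component of UV, so UW = 11/7·UV and the points are collinear.

Yes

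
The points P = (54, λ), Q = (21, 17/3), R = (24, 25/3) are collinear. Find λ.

35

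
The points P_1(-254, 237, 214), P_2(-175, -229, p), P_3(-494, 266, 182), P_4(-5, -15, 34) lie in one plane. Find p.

Coplanarity ⇔ det[P_1P_2; P_1P_3; P_1P_4] = 0.
Expanding, this is linear in p: (53259)p + (11397426) = 0.
So p = -214.

-214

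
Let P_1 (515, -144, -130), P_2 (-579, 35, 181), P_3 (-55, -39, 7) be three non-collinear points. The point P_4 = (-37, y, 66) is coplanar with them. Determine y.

The plane through P_1, P_2, P_3 has equation −8132x − 27392y − 12840z = 1425668.
Substituting P_4: (-27392)y + (-546556) = 1425668, so y = -72.

-72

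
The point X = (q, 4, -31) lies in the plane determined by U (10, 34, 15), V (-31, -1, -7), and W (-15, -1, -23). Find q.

2

The plane through U, V, W has equation 560x − 1008y + 560z = -20272.
Substituting X: (560)q + (-21392) = -20272, so q = 2.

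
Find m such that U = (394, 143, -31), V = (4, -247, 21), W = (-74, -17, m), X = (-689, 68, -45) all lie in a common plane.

-17

Normal to plane UVX: n = (9360, -61776, -393120); plane equation n·P = 7040592.
Requiring n·W = 7040592: (-393120)m + (357552) = 7040592.
So m = -17.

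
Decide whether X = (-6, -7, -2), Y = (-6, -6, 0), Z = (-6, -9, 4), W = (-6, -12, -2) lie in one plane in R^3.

The four points are coplanar iff the 3×3 determinant with rows XY, XZ, XW is zero.
Rows: (0, 1, 2), (0, -2, 6), (0, -5, 0).
Expanding along the first row: (0)(30) − (1)(0) + (2)(0) = 0.
Zero determinant ⇒ coplanar.

Yes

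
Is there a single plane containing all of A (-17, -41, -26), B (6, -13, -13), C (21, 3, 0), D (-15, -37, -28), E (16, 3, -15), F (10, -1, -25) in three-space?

The plane through A, B, C has normal n = AB × AC = (156, -104, -52) and equation n·P = 2964.
Checking the remaining points: n·D = 2964, n·E = 2964, n·F = 2964.
All equal 2964, so all 6 points lie in one plane.

Yes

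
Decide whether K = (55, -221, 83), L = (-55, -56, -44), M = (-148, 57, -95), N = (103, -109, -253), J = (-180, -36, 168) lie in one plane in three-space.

The plane through K, L, M has normal n = KL × KM = (5936, 6201, 2915) and equation n·P = -801996.
Checking the remaining points: n·N = -801996, n·J = -801996.
All equal -801996, so all 5 points lie in one plane.

Yes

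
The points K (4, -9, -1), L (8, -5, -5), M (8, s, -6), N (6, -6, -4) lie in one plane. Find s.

-4

Normal to plane KLN: n = (0, 4, 4); plane equation n·P = -40.
Requiring n·M = -40: (4)s + (-24) = -40.
So s = -4.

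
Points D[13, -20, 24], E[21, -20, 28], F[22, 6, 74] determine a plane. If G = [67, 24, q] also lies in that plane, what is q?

A normal to the plane is n = DE × DF = (-104, -364, 208).
G lies in the plane iff n · DG = 0.
This gives (208)q + (-26624) = 0, so q = 128.

128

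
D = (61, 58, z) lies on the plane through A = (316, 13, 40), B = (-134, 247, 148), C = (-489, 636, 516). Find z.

-20

Coplanarity requires AB · (AC × AD) = 0.
AB = (-450, 234, 108), AC = (-805, 623, 476); the triple product is linear in z with coefficient -91980 and constant term -1839600.
Setting it to zero: z = -20.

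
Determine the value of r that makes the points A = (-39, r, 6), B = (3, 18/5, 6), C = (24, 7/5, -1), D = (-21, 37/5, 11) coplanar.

14

Coplanarity ⇔ det[AB; AC; AD] = 0.
Expanding, this is linear in r: (-63)r + (882) = 0.
So r = 14.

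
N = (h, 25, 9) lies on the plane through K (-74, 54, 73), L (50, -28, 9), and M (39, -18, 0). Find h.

A normal to the plane is n = KL × KM = (1378, 1820, 338).
N lies in the plane iff n · KN = 0.
This gives (1378)h + (27560) = 0, so h = -20.

-20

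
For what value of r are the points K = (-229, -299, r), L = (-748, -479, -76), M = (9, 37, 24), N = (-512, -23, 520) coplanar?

Coplanarity ⇔ det[KL; KM; KN] = 0.
Expanding, this is linear in r: (-223416)r + (-75961440) = 0.
So r = -340.

-340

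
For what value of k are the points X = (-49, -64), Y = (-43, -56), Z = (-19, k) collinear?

-24

Collinearity: (Z − X) must be parallel to (Y − X) = (6, 8).
Cross-multiplying the components: (k − (-64))·(6) = (30)·(8).
Solving gives k = -24.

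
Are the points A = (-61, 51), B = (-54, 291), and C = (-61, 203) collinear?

AB = (7, 240), AC = (0, 152).
If collinear, AC would be a scalar multiple of AB. But (7)·(152) ≠ (240)·(0) (difference 1064), so they are not parallel; the points are not collinear.

No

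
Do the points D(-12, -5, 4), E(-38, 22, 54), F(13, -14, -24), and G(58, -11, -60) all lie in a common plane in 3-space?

A normal to the plane through D, E, F is n = DE × DF = (-306, 522, -441).
The plane has equation n·P = -702. For G: n·G = 2970.
2970 ≠ -702, so G is off the plane.

No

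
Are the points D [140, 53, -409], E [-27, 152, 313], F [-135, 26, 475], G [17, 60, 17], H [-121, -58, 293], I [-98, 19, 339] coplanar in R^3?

The plane through D, E, F has normal n = DE × DF = (107010, -50922, 31734) and equation n·P = -696672.
Checking the remaining points: n·G = -696672, n·H = -696672, n·I = -696672.
All equal -696672, so all 6 points lie in one plane.

Yes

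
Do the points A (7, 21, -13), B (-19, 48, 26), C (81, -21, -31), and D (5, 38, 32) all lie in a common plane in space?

The four points are coplanar iff the 3×3 determinant with rows AB, AC, AD is zero.
Rows: (-26, 27, 39), (74, -42, -18), (-2, 17, 45).
Expanding along the first row: (-26)(-1584) − (27)(3294) + (39)(1174) = -1968.
Nonzero ⇒ not coplanar.

No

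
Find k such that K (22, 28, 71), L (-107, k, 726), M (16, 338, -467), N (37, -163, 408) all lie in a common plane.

-388

Normal to plane KMN: n = (1712, -6048, -3504); plane equation n·P = -380464.
Requiring n·L = -380464: (-6048)k + (-2727088) = -380464.
So k = -388.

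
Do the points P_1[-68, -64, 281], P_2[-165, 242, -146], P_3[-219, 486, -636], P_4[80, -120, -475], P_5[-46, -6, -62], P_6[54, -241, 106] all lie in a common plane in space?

No

The plane through P_1, P_2, P_3 has normal n = P_1P_2 × P_1P_3 = (-45752, -24472, -7144) and equation n·P = 2669880.
Checking the remaining points: n·P_4 = 2669880, n·P_5 = 2694352, n·P_6 = 2669880.
Since n·P_5 = 2694352 ≠ 2669880, P_5 is off the plane and the points are not all coplanar.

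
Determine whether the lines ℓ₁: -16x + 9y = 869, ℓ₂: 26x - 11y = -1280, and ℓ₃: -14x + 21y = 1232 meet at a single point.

The three lines meet at one point iff the augmented coefficient matrix [aᵢ bᵢ cᵢ] has rank < 3, i.e. its determinant vanishes.
Here the determinant is 392.
Nonzero, so no common point exists.

No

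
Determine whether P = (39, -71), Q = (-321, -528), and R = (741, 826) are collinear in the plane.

No

PQ = (-360, -457), PR = (702, 897).
det[PQ; PR] = (-360)(897) − (-457)(702) = -2106.
The determinant is nonzero, so they are not collinear.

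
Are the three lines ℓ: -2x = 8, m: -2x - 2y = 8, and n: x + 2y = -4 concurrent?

Intersecting ℓ and m: solving the 2×2 system gives (x, y) = (-4, 0).
Substitute into n: (1)(-4) + (2)(0) = -4.
This equals -4, so (-4, 0) lies on all three lines and they are concurrent.

Yes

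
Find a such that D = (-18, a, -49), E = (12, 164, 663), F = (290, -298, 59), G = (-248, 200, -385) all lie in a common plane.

23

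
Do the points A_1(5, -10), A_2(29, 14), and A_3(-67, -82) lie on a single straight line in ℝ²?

Yes

A_1A_2 = (24, 24), A_1A_3 = (-72, -72).
Twice the signed area of △A_1A_2A_3 is (24)(-72) − (24)(-72) = 0.
The triangle is degenerate (zero area), so the points are collinear.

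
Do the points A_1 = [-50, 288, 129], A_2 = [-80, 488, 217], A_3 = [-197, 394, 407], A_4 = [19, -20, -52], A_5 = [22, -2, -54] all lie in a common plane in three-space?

The plane through A_1, A_2, A_3 has normal n = A_1A_2 × A_1A_3 = (46272, -4596, 26220) and equation n·P = -254868.
Checking the remaining points: n·A_4 = -392352, n·A_5 = -388704.
Since n·A_4 = -392352 ≠ -254868, A_4 is off the plane and the points are not all coplanar.

No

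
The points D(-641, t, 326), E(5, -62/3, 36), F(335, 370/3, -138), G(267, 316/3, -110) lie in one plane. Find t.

-682/3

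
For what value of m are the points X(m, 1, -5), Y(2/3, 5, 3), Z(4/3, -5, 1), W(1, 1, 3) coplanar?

Coplanarity ⇔ det[XY; XZ; XW] = 0.
Expanding, this is linear in m: (8)m + (-8/3) = 0.
So m = 1/3.

1/3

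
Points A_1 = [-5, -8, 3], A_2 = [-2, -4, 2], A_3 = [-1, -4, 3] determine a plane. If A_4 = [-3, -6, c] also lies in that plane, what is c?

The plane through A_1, A_2, A_3 has equation 4x − 4y − 4z = 0.
Substituting A_4: (-4)c + (12) = 0, so c = 3.

3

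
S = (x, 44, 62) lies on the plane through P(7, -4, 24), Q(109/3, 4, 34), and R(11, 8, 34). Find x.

7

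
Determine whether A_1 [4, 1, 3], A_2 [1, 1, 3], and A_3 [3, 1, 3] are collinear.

Yes

A_1A_2 = (-3, 0, 0), A_1A_3 = (-1, 0, 0).
Each component of A_1A_3 is 1/3 times the corresponding component of A_1A_2, so A_1A_3 = 1/3·A_1A_2 and the points are collinear.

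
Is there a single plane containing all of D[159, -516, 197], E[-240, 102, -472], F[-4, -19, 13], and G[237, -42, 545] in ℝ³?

Yes

With D as base: DE = (-399, 618, -669), DF = (-163, 497, -184), DG = (78, 474, 348).
DF × DG = (260172, 42372, -116028).
DE · (DF × DG) = 0.
The scalar triple product vanishes, so the four points are coplanar.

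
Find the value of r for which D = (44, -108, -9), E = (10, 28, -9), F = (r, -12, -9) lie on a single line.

Collinearity requires DE × DF = 0; each component is linear in r.
The z-component gives (-136)r + (2720) = 0, so r = 20.
The remaining components then also vanish.

20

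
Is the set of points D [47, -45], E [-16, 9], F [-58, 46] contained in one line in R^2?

DE = (-63, 54), DF = (-105, 91).
Twice the signed area of △DEF is (-63)(91) − (54)(-105) = -63.
The area is nonzero, so the three points are not collinear.

No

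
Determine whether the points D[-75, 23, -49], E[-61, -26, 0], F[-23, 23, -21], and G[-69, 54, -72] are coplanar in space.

The four points are coplanar iff the 3×3 determinant with rows DE, DF, DG is zero.
Rows: (14, -49, 49), (52, 0, 28), (6, 31, -23).
Expanding along the first row: (14)(-868) − (-49)(-1364) + (49)(1612) = 0.
Zero determinant ⇒ coplanar.

Yes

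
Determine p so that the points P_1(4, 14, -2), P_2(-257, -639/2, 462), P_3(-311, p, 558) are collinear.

Collinearity requires P_1P_2 × P_1P_3 = 0; each component is linear in p.
The x-component gives (-464)p + (-180264) = 0, so p = -777/2.
The remaining components then also vanish.

-777/2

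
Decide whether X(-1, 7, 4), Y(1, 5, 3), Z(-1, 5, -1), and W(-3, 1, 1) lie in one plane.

The four points are coplanar iff the 3×3 determinant with rows XY, XZ, XW is zero.
Rows: (2, -2, -1), (0, -2, -5), (-2, -6, -3).
Expanding along the first row: (2)(-24) − (-2)(-10) + (-1)(-4) = -64.
Nonzero ⇒ not coplanar.

No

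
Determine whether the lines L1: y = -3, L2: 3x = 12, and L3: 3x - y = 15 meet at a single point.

Lines aᵢx + bᵢy = cᵢ with pairwise distinct directions are concurrent exactly when det[aᵢ bᵢ cᵢ] = 0.
Here the determinant is 0.
It vanishes, so the lines are concurrent at (4, -3).

Yes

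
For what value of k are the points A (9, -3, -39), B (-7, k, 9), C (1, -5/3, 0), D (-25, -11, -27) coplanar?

-3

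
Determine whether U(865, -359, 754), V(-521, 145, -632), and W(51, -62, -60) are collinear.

No

UV = (-1386, 504, -1386), UW = (-814, 297, -814).
UV × UW = (1386, 0, -1386).
The cross product is nonzero, so the points do not lie on one line.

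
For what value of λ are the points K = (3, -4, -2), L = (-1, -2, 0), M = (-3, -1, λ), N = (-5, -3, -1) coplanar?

Normal to plane KLN: n = (0, -12, 12); plane equation n·P = 24.
Requiring n·M = 24: (12)λ + (12) = 24.
So λ = 1.

1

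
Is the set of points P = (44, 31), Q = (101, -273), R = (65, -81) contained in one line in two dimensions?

PQ = (57, -304), PR = (21, -112).
det[PQ; PR] = (57)(-112) − (-304)(21) = 0.
The determinant is zero, so the points are collinear.

Yes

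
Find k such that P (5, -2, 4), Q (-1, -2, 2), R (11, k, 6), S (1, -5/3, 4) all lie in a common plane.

-2

Coplanarity ⇔ det[PQ; PR; PS] = 0.
Expanding, this is linear in k: (-8)k + (-16) = 0.
So k = -2.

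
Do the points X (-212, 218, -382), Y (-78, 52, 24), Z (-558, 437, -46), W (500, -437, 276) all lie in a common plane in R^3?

Yes

The four points are coplanar iff the 3×3 determinant with rows XY, XZ, XW is zero.
Rows: (134, -166, 406), (-346, 219, 336), (712, -655, 658).
Expanding along the first row: (134)(364182) − (-166)(-466900) + (406)(70702) = 0.
Zero determinant ⇒ coplanar.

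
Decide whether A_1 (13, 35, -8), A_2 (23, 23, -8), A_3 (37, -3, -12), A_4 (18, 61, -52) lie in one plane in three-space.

No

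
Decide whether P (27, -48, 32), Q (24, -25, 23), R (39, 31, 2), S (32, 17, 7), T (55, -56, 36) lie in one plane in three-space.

No

The plane through P, Q, R has normal n = PQ × PR = (21, -198, -513) and equation n·X = -6345.
Checking the remaining points: n·S = -6285, n·T = -6225.
Since n·S = -6285 ≠ -6345, S is off the plane and the points are not all coplanar.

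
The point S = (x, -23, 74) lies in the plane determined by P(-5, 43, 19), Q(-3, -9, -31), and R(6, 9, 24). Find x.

28

The plane through P, Q, R has equation −1960x − 560y + 504z = -4704.
Substituting S: (-1960)x + (50176) = -4704, so x = 28.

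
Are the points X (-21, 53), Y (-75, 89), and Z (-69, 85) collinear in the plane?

XY = (-54, 36), XZ = (-48, 32).
det[XY; XZ] = (-54)(32) − (36)(-48) = 0.
The determinant is zero, so the points are collinear.

Yes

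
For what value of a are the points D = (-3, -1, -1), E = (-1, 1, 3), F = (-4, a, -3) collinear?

-2

Collinearity requires DE × DF = 0; each component is linear in a.
The x-component gives (-4)a + (-8) = 0, so a = -2.
The remaining components then also vanish.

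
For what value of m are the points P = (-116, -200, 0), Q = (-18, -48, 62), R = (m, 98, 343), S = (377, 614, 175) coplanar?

121

Coplanarity ⇔ det[PQ; PR; PS] = 0.
Expanding, this is linear in m: (23868)m + (-2888028) = 0.
So m = 121.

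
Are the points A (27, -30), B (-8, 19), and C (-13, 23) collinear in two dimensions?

No

AB = (-35, 49), AC = (-40, 53).
det[AB; AC] = (-35)(53) − (49)(-40) = 105.
The determinant is nonzero, so they are not collinear.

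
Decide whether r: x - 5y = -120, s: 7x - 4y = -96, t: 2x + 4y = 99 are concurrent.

Lines aᵢx + bᵢy = cᵢ with pairwise distinct directions are concurrent exactly when det[aᵢ bᵢ cᵢ] = 0.
Here the determinant is 93.
Nonzero, so no common point exists.

No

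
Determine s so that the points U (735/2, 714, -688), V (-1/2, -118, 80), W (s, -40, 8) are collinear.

Direction UV = (-368, -832, 768). From the y-coordinate of W, the parameter along the line is τ = (-40 − 714)/(-832) = 29/32.
Then s = 735/2 + 29/32·(-368) = 34.

34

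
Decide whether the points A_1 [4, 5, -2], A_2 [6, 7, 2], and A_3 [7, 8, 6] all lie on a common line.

No

A_1A_2 = (2, 2, 4), A_1A_3 = (3, 3, 8).
A_1A_2 × A_1A_3 = (4, -4, 0).
The cross product is nonzero, so the points do not lie on one line.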